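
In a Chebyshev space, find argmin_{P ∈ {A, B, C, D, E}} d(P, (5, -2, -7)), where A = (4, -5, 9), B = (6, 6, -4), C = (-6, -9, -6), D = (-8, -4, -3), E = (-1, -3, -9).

Distances: d(A) = 16, d(B) = 8, d(C) = 11, d(D) = 13, d(E) = 6. Nearest: E = (-1, -3, -9) with distance 6.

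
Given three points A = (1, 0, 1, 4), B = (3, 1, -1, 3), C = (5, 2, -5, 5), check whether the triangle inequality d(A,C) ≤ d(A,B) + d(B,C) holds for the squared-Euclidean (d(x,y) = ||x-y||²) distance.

d(A,B) = 2² + 1² + 2² + 1² = 10, d(B,C) = 2² + 1² + 4² + 2² = 25, d(A,C) = 4² + 2² + 6² + 1² = 57.
d(A,C) = 57 > 10 + 25 = 35. Triangle inequality is VIOLATED. (Squared-Euclidean is not a metric — this is a counterexample.)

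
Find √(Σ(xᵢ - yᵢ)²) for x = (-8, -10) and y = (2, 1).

√(Σ(x_i - y_i)²) = √((-8 - 2)² + (-10 - 1)²)
= √((-10)² + (-11)²) = √(100 + 121) = √221 ≈ 14.8661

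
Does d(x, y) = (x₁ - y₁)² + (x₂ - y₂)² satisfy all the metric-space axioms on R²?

No. The squared Euclidean distance fails the triangle inequality. Counterexample: x = (0, 0), y = (1, 1), z = (2, 2). d(x,z) = 2² + 2² = 8, but d(x,y) + d(y,z) = (1² + 1²) + (1² + 1²) = 2 + 2 = 4. Since 8 > 4, the triangle inequality is violated. (Note: √d, the ordinary Euclidean distance, IS a metric.)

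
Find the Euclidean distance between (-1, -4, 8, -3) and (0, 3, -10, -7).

√(Σ(x_i - y_i)²) = √((-1 - 0)² + (-4 - 3)² + (8 - (-10))² + (-3 - (-7))²)
= √((-1)² + (-7)² + 18² + 4²) = √(1 + 49 + 324 + 16) = √390 ≈ 19.7484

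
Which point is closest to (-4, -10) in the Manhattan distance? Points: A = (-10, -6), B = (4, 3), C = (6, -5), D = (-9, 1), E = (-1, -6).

Distances: d(A) = 10, d(B) = 21, d(C) = 15, d(D) = 16, d(E) = 7. Nearest: E = (-1, -6) with distance 7.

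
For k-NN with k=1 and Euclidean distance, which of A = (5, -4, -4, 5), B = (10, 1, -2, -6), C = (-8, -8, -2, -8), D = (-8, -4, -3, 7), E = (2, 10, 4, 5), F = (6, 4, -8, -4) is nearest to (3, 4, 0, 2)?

Distances: d(A) ≈ 9.6437, d(B) ≈ 11.225, d(C) ≈ 19.2094, d(D) ≈ 14.7986, d(E) ≈ 7.874, d(F) ≈ 10.4403. Nearest: E = (2, 10, 4, 5) with distance 7.874.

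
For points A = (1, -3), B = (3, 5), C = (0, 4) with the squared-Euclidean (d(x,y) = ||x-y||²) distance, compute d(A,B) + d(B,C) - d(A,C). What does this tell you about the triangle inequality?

d(A,B) = 2² + 8² = 68, d(B,C) = 3² + 1² = 10, d(A,C) = 1² + 7² = 50.
d(A,B) + d(B,C) - d(A,C) = 68 + 10 - 50 = 78 - 50 = 28. This is ≥ 0, so the triangle inequality holds for these points.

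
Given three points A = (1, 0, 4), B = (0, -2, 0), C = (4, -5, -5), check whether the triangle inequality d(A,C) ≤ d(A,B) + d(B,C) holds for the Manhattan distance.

d(A,B) = 1 + 2 + 4 = 7, d(B,C) = 4 + 3 + 5 = 12, d(A,C) = 3 + 5 + 9 = 17.
d(A,C) = 17 ≤ 7 + 12 = 19. Triangle inequality is satisfied.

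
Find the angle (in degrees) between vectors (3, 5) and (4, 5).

With u = (3, 5), v = (4, 5):
u·v = 3·4 + 5·5 = 12 + 25 = 37.
|u| = √(3² + 5²) = √34, |v| = √(4² + 5²) = √41, so |u||v| = √(34·41) = √1394.
cos θ = (u·v)/(|u||v|) = 37/√1394 ≈ 0.990992
θ = arccos(0.990992) ≈ 7.7°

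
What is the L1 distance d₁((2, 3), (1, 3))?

Σ|x_i - y_i| = |2 - 1| + |3 - 3| = 1 + 0 = 1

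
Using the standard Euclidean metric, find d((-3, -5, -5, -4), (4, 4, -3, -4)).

√(Σ(x_i - y_i)²) = √((-3 - 4)² + (-5 - 4)² + (-5 - (-3))² + (-4 - (-4))²)
= √((-7)² + (-9)² + (-2)² + 0²) = √(49 + 81 + 4 + 0) = √134 ≈ 11.5758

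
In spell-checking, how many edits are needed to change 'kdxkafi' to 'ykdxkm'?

Let D[i][j] be the edit distance between the first i characters of 'kdxkafi' and the first j characters of 'ykdxkm', with D[i][0] = i, D[0][j] = j, and D[i][j] = D[i-1][j-1] if the characters match, else 1 + min(D[i-1][j], D[i][j-1], D[i-1][j-1]). Filling the table (rows: prefixes of 'kdxkafi', columns: prefixes of 'ykdxkm'):
     ε  y  k  d  x  k  m
  ε  0  1  2  3  4  5  6
  k  1  1  1  2  3  4  5
  d  2  2  2  1  2  3  4
  x  3  3  3  2  1  2  3
  k  4  4  3  3  2  1  2
  a  5  5  4  4  3  2  2
  f  6  6  5  5  4  3  3
  i  7  7  6  6  5  4  4
The bottom-right entry gives D[7][6] = 4, so no sequence of fewer than 4 edits works. Backtracking through the table gives one optimal edit sequence (4 edits):
  kdxkafi → ykdxkafi (ins y @1)
  ykdxkafi → ykdxkfi (del a @6)
  ykdxkfi → ykdxki (del f @6)
  ykdxki → ykdxkm (sub i→m @6)
Edit distance = 4.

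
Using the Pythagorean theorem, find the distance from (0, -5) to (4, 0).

√(Σ(x_i - y_i)²) = √((0 - 4)² + (-5 - 0)²)
= √((-4)² + (-5)²) = √(16 + 25) = √41 ≈ 6.4031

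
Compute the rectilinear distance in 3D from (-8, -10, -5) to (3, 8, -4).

Σ|x_i - y_i| = |-8 - 3| + |-10 - 8| + |-5 - (-4)| = 11 + 18 + 1 = 30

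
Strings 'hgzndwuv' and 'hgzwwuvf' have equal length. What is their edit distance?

Let D[i][j] be the edit distance between the first i characters of 'hgzndwuv' and the first j characters of 'hgzwwuvf', with D[i][0] = i, D[0][j] = j, and D[i][j] = D[i-1][j-1] if the characters match, else 1 + min(D[i-1][j], D[i][j-1], D[i-1][j-1]). Filling the table (rows: prefixes of 'hgzndwuv', columns: prefixes of 'hgzwwuvf'):
     ε  h  g  z  w  w  u  v  f
  ε  0  1  2  3  4  5  6  7  8
  h  1  0  1  2  3  4  5  6  7
  g  2  1  0  1  2  3  4  5  6
  z  3  2  1  0  1  2  3  4  5
  n  4  3  2  1  1  2  3  4  5
  d  5  4  3  2  2  2  3  4  5
  w  6  5  4  3  2  2  3  4  5
  u  7  6  5  4  3  3  2  3  4
  v  8  7  6  5  4  4  3  2  3
The bottom-right entry gives D[8][8] = 3, so no sequence of fewer than 3 edits works. Backtracking through the table gives one optimal edit sequence (3 edits):
  hgzndwuv → hgzdwuv (del n @4)
  hgzdwuv → hgzwwuv (sub d→w @4)
  hgzwwuv → hgzwwuvf (ins f @8)
Edit distance = 3.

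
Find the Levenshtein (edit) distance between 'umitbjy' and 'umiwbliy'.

Let D[i][j] be the edit distance between the first i characters of 'umitbjy' and the first j characters of 'umiwbliy', with D[i][0] = i, D[0][j] = j, and D[i][j] = D[i-1][j-1] if the characters match, else 1 + min(D[i-1][j], D[i][j-1], D[i-1][j-1]). Filling the table (rows: prefixes of 'umitbjy', columns: prefixes of 'umiwbliy'):
     ε  u  m  i  w  b  l  i  y
  ε  0  1  2  3  4  5  6  7  8
  u  1  0  1  2  3  4  5  6  7
  m  2  1  0  1  2  3  4  5  6
  i  3  2  1  0  1  2  3  4  5
  t  4  3  2  1  1  2  3  4  5
  b  5  4  3  2  2  1  2  3  4
  j  6  5  4  3  3  2  2  3  4
  y  7  6  5  4  4  3  3  3  3
The bottom-right entry gives D[7][8] = 3, so no sequence of fewer than 3 edits works. Backtracking through the table gives one optimal edit sequence (3 edits):
  umitbjy → umiwbjy (sub t→w @4)
  umiwbjy → umiwbljy (ins l @6)
  umiwbljy → umiwbliy (sub j→i @7)
Edit distance = 3.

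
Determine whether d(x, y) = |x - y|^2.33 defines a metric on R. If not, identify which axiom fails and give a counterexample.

No. d(x,y) = |x-y|^2.33 fails the triangle inequality since p = 2.33 > 1. Counterexample: x = 3, y = 13, z = 20. d(x,z) = |3 - 20|^2.33 = 17^2.33 ≈ 736.1155, but d(x,y) + d(y,z) = 10^2.33 + 7^2.33 ≈ 213.7962 + 93.1276 = 306.9238. Since 736.1155 > 306.9238, the triangle inequality is violated.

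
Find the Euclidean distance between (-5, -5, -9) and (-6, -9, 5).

√(Σ(x_i - y_i)²) = √((-5 - (-6))² + (-5 - (-9))² + (-9 - 5)²)
= √(1² + 4² + (-14)²) = √(1 + 16 + 196) = √213 ≈ 14.5945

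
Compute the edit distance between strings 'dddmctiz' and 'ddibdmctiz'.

Let D[i][j] be the edit distance between the first i characters of 'dddmctiz' and the first j characters of 'ddibdmctiz', with D[i][0] = i, D[0][j] = j, and D[i][j] = D[i-1][j-1] if the characters match, else 1 + min(D[i-1][j], D[i][j-1], D[i-1][j-1]). Filling the table (rows: prefixes of 'dddmctiz', columns: prefixes of 'ddibdmctiz'):
     ε  d  d  i  b  d  m  c  t  i  z
  ε  0  1  2  3  4  5  6  7  8  9 10
  d  1  0  1  2  3  4  5  6  7  8  9
  d  2  1  0  1  2  3  4  5  6  7  8
  d  3  2  1  1  2  2  3  4  5  6  7
  m  4  3  2  2  2  3  2  3  4  5  6
  c  5  4  3  3  3  3  3  2  3  4  5
  t  6  5  4  4  4  4  4  3  2  3  4
  i  7  6  5  4  5  5  5  4  3  2  3
  z  8  7  6  5  5  6  6  5  4  3  2
The bottom-right entry gives D[8][10] = 2, so no sequence of fewer than 2 edits works. Backtracking through the table gives one optimal edit sequence (2 edits):
  dddmctiz → ddidmctiz (ins i @3)
  ddidmctiz → ddibdmctiz (ins b @4)
Edit distance = 2.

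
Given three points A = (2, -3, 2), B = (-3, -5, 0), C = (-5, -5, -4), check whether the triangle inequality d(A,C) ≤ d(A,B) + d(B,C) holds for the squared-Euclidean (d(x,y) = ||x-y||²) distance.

d(A,B) = 5² + 2² + 2² = 33, d(B,C) = 2² + 0² + 4² = 20, d(A,C) = 7² + 2² + 6² = 89.
d(A,C) = 89 > 33 + 20 = 53. Triangle inequality is VIOLATED. (Squared-Euclidean is not a metric — this is a counterexample.)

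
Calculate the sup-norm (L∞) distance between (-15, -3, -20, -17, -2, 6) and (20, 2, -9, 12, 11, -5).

max(|x_i - y_i|) = max(|-15 - 20|, |-3 - 2|, |-20 - (-9)|, |-17 - 12|, |-2 - 11|, |6 - (-5)|) = max(35, 5, 11, 29, 13, 11) = 35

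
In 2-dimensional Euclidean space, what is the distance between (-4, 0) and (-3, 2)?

√(Σ(x_i - y_i)²) = √((-4 - (-3))² + (0 - 2)²)
= √((-1)² + (-2)²) = √(1 + 4) = √5 ≈ 2.2361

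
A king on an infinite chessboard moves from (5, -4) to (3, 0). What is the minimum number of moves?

max(|x_i - y_i|) = max(|5 - 3|, |-4 - 0|) = max(2, 4) = 4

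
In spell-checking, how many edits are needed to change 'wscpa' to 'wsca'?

Let D[i][j] be the edit distance between the first i characters of 'wscpa' and the first j characters of 'wsca', with D[i][0] = i, D[0][j] = j, and D[i][j] = D[i-1][j-1] if the characters match, else 1 + min(D[i-1][j], D[i][j-1], D[i-1][j-1]). Filling the table (rows: prefixes of 'wscpa', columns: prefixes of 'wsca'):
     ε  w  s  c  a
  ε  0  1  2  3  4
  w  1  0  1  2  3
  s  2  1  0  1  2
  c  3  2  1  0  1
  p  4  3  2  1  1
  a  5  4  3  2  1
The bottom-right entry gives D[5][4] = 1, so no sequence of fewer than 1 edit works. Backtracking through the table gives one optimal edit sequence (1 edit):
  wscpa → wsca (del p @4)
Edit distance = 1.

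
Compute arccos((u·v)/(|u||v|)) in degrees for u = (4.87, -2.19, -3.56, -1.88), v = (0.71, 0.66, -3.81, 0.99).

With u = (4.87, -2.19, -3.56, -1.88), v = (0.71, 0.66, -3.81, 0.99):
u·v = 4.87·0.71 + (-2.19)·0.66 + (-3.56)·(-3.81) + (-1.88)·0.99 = 3.4577 + (-1.4454) + 13.5636 + (-1.8612) = 13.7147.
|u| = √(4.87² + (-2.19)² + (-3.56)² + (-1.88)²) = √(23.7169 + 4.7961 + 12.6736 + 3.5344) = √44.721, |v| = √(0.71² + 0.66² + (-3.81)² + 0.99²) = √(0.5041 + 0.4356 + 14.5161 + 0.9801) = √16.4359.
cos θ = (u·v)/(|u||v|) = 13.7147/(√44.721·√16.4359) ≈ 0.505864
θ = arccos(0.505864) ≈ 59.61°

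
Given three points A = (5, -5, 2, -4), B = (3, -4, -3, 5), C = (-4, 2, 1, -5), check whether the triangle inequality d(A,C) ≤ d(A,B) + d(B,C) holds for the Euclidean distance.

d(A,B) = √(2² + 1² + 5² + 9²) = √111 ≈ 10.5357, d(B,C) = √(7² + 6² + 4² + 10²) = √201 ≈ 14.1774, d(A,C) = √(9² + 7² + 1² + 1²) = √132 ≈ 11.4891.
d(A,C) ≈ 11.4891 ≤ 10.5357 + 14.1774 = 24.7131. Triangle inequality is satisfied.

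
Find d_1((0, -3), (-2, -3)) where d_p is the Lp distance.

Σ|x_i - y_i| = |0 - (-2)| + |-3 - (-3)| = 2 + 0 = 2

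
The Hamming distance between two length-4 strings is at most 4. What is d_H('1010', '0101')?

Differing positions: 1, 2, 3, 4. Hamming distance = 4. The maximum possible Hamming distance for length-4 strings is 4, so d_H/4 = 4/4 = 1.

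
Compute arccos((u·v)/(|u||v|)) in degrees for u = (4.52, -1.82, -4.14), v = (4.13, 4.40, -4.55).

With u = (4.52, -1.82, -4.14), v = (4.13, 4.40, -4.55):
u·v = 4.52·4.13 + (-1.82)·4.4 + (-4.14)·(-4.55) = 18.6676 + (-8.008) + 18.837 = 29.4966.
|u| = √(4.52² + (-1.82)² + (-4.14)²) = √(20.4304 + 3.3124 + 17.1396) = √40.8824, |v| = √(4.13² + 4.4² + (-4.55)²) = √(17.0569 + 19.36 + 20.7025) = √57.1194.
cos θ = (u·v)/(|u||v|) = 29.4966/(√40.8824·√57.1194) ≈ 0.610396
θ = arccos(0.610396) ≈ 52.38°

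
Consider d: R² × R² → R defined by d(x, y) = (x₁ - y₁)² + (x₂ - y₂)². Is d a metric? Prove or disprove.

No. The squared Euclidean distance fails the triangle inequality. Counterexample: x = (0, 0), y = (5, 5), z = (10, 10). d(x,z) = 10² + 10² = 200, but d(x,y) + d(y,z) = (5² + 5²) + (5² + 5²) = 50 + 50 = 100. Since 200 > 100, the triangle inequality is violated. (Note: √d, the ordinary Euclidean distance, IS a metric.)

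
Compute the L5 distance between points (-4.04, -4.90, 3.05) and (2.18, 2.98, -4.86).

(Σ|x_i - y_i|^5)^(1/5) = (|-4.04 - 2.18|^5 + |-4.9 - 2.98|^5 + |3.05 - (-4.86)|^5)^(1/5)
= (6.22^5 + 7.88^5 + 7.91^5)^(1/5) ≈ (9310.0481 + 30383.0303 + 30965.8081)^(1/5) = (70658.8865)^(1/5) ≈ 9.329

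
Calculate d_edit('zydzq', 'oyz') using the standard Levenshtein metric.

Let D[i][j] be the edit distance between the first i characters of 'zydzq' and the first j characters of 'oyz', with D[i][0] = i, D[0][j] = j, and D[i][j] = D[i-1][j-1] if the characters match, else 1 + min(D[i-1][j], D[i][j-1], D[i-1][j-1]). Filling the table (rows: prefixes of 'zydzq', columns: prefixes of 'oyz'):
     ε  o  y  z
  ε  0  1  2  3
  z  1  1  2  2
  y  2  2  1  2
  d  3  3  2  2
  z  4  4  3  2
  q  5  5  4  3
The bottom-right entry gives D[5][3] = 3, so no sequence of fewer than 3 edits works. Backtracking through the table gives one optimal edit sequence (3 edits):
  zydzq → oydzq (sub z→o @1)
  oydzq → oyzq (del d @3)
  oyzq → oyz (del q @4)
Edit distance = 3.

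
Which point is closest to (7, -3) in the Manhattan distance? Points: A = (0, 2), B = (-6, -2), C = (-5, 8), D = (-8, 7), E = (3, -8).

Distances: d(A) = 12, d(B) = 14, d(C) = 23, d(D) = 25, d(E) = 9. Nearest: E = (3, -8) with distance 9.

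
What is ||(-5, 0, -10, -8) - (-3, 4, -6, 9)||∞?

max(|x_i - y_i|) = max(|-5 - (-3)|, |0 - 4|, |-10 - (-6)|, |-8 - 9|) = max(2, 4, 4, 17) = 17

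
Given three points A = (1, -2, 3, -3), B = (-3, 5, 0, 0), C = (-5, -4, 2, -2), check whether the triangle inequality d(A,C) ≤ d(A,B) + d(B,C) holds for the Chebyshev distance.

d(A,B) = max(4, 7, 3, 3) = 7, d(B,C) = max(2, 9, 2, 2) = 9, d(A,C) = max(6, 2, 1, 1) = 6.
d(A,C) = 6 ≤ 7 + 9 = 16. Triangle inequality is satisfied.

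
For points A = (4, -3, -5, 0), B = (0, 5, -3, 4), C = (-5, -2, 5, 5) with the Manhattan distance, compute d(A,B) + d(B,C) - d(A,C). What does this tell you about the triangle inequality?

d(A,B) = 4 + 8 + 2 + 4 = 18, d(B,C) = 5 + 7 + 8 + 1 = 21, d(A,C) = 9 + 1 + 10 + 5 = 25.
d(A,B) + d(B,C) - d(A,C) = 18 + 21 - 25 = 39 - 25 = 14. This is ≥ 0, so the triangle inequality holds for these points.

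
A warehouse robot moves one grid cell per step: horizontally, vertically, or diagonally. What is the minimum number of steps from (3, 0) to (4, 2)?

max(|x_i - y_i|) = max(|3 - 4|, |0 - 2|) = max(1, 2) = 2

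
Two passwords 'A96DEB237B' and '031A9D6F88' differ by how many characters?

Differing positions: 1, 2, 3, 4, 5, 6, 7, 8, 9, 10. Hamming distance = 10.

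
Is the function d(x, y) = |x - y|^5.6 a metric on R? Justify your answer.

No. d(x,y) = |x-y|^5.6 fails the triangle inequality since p = 5.6 > 1. Counterexample: x = -5, y = -4, z = 8. d(x,z) = |-5 - 8|^5.6 = 13^5.6 ≈ 1730146.0793, but d(x,y) + d(y,z) = 1^5.6 + 12^5.6 ≈ 1 + 1105134.0953 = 1105135.0953. Since 1730146.0793 > 1105135.0953, the triangle inequality is violated.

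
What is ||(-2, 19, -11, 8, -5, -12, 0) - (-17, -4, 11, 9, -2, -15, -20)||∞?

max(|x_i - y_i|) = max(|-2 - (-17)|, |19 - (-4)|, |-11 - 11|, |8 - 9|, |-5 - (-2)|, |-12 - (-15)|, |0 - (-20)|) = max(15, 23, 22, 1, 3, 3, 20) = 23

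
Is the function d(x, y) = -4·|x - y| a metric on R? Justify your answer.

No. With c = -4 < 0, d fails non-negativity: d(4, 11) = -4·|4 - 11| = -4·7 = -28 < 0.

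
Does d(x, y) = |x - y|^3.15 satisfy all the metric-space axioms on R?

No. d(x,y) = |x-y|^3.15 fails the triangle inequality since p = 3.15 > 1. Counterexample: x = -2, y = 9, z = 15. d(x,z) = |-2 - 15|^3.15 = 17^3.15 ≈ 7514.7425, but d(x,y) + d(y,z) = 11^3.15 + 6^3.15 ≈ 1907.1592 + 282.6028 = 2189.762. Since 7514.7425 > 2189.762, the triangle inequality is violated.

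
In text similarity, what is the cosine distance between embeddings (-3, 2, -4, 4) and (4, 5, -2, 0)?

With u = (-3, 2, -4, 4), v = (4, 5, -2, 0):
u·v = (-3)·4 + 2·5 + (-4)·(-2) + 4·0 = (-12) + 10 + 8 + 0 = 6.
|u| = √((-3)² + 2² + (-4)² + 4²) = √45, |v| = √(4² + 5² + (-2)² + 0²) = √45, so |u||v| = √(45·45) = √2025 = 45.
cos θ = (u·v)/(|u||v|) = 6/45 ≈ 0.1333
Cosine distance = 1 - cos θ ≈ 1 - 0.1333 = 0.8667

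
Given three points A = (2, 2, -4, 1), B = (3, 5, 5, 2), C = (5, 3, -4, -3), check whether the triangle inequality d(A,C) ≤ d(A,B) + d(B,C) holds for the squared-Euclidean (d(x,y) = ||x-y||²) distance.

d(A,B) = 1² + 3² + 9² + 1² = 92, d(B,C) = 2² + 2² + 9² + 5² = 114, d(A,C) = 3² + 1² + 0² + 4² = 26.
d(A,C) = 26 ≤ 92 + 114 = 206. Triangle inequality is satisfied.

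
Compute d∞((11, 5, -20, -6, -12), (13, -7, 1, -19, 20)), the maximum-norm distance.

max(|x_i - y_i|) = max(|11 - 13|, |5 - (-7)|, |-20 - 1|, |-6 - (-19)|, |-12 - 20|) = max(2, 12, 21, 13, 32) = 32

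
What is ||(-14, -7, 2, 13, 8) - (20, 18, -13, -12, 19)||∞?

max(|x_i - y_i|) = max(|-14 - 20|, |-7 - 18|, |2 - (-13)|, |13 - (-12)|, |8 - 19|) = max(34, 25, 15, 25, 11) = 34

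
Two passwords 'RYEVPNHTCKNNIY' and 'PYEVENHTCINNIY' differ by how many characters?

Differing positions: 1, 5, 10. Hamming distance = 3.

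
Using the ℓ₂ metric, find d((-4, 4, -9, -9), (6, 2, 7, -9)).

√(Σ(x_i - y_i)²) = √((-4 - 6)² + (4 - 2)² + (-9 - 7)² + (-9 - (-9))²)
= √((-10)² + 2² + (-16)² + 0²) = √(100 + 4 + 256 + 0) = √360 ≈ 18.9737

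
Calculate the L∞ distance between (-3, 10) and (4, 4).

max(|x_i - y_i|) = max(|-3 - 4|, |10 - 4|) = max(7, 6) = 7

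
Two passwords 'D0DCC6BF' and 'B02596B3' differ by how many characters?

Differing positions: 1, 3, 4, 5, 8. Hamming distance = 5.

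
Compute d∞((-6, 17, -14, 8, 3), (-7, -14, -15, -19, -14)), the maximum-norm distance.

max(|x_i - y_i|) = max(|-6 - (-7)|, |17 - (-14)|, |-14 - (-15)|, |8 - (-19)|, |3 - (-14)|) = max(1, 31, 1, 27, 17) = 31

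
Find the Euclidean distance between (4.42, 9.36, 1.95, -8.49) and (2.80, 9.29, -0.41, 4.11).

√(Σ(x_i - y_i)²) = √((4.42 - 2.8)² + (9.36 - 9.29)² + (1.95 - (-0.41))² + (-8.49 - 4.11)²)
= √(1.62² + 0.07² + 2.36² + (-12.6)²) = √(2.6244 + 0.0049 + 5.5696 + 158.76) = √166.9589 ≈ 12.9213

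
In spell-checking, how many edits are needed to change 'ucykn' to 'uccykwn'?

Let D[i][j] be the edit distance between the first i characters of 'ucykn' and the first j characters of 'uccykwn', with D[i][0] = i, D[0][j] = j, and D[i][j] = D[i-1][j-1] if the characters match, else 1 + min(D[i-1][j], D[i][j-1], D[i-1][j-1]). Filling the table (rows: prefixes of 'ucykn', columns: prefixes of 'uccykwn'):
     ε  u  c  c  y  k  w  n
  ε  0  1  2  3  4  5  6  7
  u  1  0  1  2  3  4  5  6
  c  2  1  0  1  2  3  4  5
  y  3  2  1  1  1  2  3  4
  k  4  3  2  2  2  1  2  3
  n  5  4  3  3  3  2  2  2
The bottom-right entry gives D[5][7] = 2, so no sequence of fewer than 2 edits works. Backtracking through the table gives one optimal edit sequence (2 edits):
  ucykn → uccykn (ins c @2)
  uccykn → uccykwn (ins w @6)
Edit distance = 2.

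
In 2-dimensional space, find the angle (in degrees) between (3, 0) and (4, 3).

With u = (3, 0), v = (4, 3):
u·v = 3·4 + 0·3 = 12 + 0 = 12.
|u| = √(3² + 0²) = √9, |v| = √(4² + 3²) = √25, so |u||v| = √(9·25) = √225 = 15.
cos θ = (u·v)/(|u||v|) = 12/15 = 0.8
θ = arccos(0.8) ≈ 36.87°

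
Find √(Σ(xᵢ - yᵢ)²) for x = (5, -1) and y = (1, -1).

√(Σ(x_i - y_i)²) = √((5 - 1)² + (-1 - (-1))²)
= √(4² + 0²) = √(16 + 0) = √16 = 4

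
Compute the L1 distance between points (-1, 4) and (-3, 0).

Σ|x_i - y_i| = |-1 - (-3)| + |4 - 0| = 2 + 4 = 6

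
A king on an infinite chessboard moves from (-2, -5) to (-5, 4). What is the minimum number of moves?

max(|x_i - y_i|) = max(|-2 - (-5)|, |-5 - 4|) = max(3, 9) = 9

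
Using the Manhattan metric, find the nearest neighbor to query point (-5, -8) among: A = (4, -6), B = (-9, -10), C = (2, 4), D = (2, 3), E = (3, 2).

Distances: d(A) = 11, d(B) = 6, d(C) = 19, d(D) = 18, d(E) = 18. Nearest: B = (-9, -10) with distance 6.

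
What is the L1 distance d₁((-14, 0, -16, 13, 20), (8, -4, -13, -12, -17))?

Σ|x_i - y_i| = |-14 - 8| + |0 - (-4)| + |-16 - (-13)| + |13 - (-12)| + |20 - (-17)| = 22 + 4 + 3 + 25 + 37 = 91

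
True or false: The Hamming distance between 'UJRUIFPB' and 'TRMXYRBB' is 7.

Differing positions: 1, 2, 3, 4, 5, 6, 7. Hamming distance = 7, so the claim is true.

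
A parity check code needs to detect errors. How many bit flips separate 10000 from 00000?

Differing positions: 1. Hamming distance = 1.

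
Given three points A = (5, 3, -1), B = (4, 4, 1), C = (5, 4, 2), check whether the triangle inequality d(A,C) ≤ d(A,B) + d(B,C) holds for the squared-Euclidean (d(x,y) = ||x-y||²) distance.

d(A,B) = 1² + 1² + 2² = 6, d(B,C) = 1² + 0² + 1² = 2, d(A,C) = 0² + 1² + 3² = 10.
d(A,C) = 10 > 6 + 2 = 8. Triangle inequality is VIOLATED. (Squared-Euclidean is not a metric — this is a counterexample.)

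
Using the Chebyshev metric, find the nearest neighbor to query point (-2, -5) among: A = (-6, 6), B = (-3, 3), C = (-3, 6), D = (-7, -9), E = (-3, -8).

Distances: d(A) = 11, d(B) = 8, d(C) = 11, d(D) = 5, d(E) = 3. Nearest: E = (-3, -8) with distance 3.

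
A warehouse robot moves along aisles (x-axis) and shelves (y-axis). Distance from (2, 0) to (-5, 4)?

Σ|x_i - y_i| = |2 - (-5)| + |0 - 4| = 7 + 4 = 11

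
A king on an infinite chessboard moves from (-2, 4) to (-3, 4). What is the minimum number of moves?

max(|x_i - y_i|) = max(|-2 - (-3)|, |4 - 4|) = max(1, 0) = 1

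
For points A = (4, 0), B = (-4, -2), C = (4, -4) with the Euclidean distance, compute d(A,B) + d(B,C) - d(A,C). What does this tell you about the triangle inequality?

d(A,B) = √(8² + 2²) = √68 ≈ 8.2462, d(B,C) = √(8² + 2²) = √68 ≈ 8.2462, d(A,C) = √(0² + 4²) = √16 = 4.
d(A,B) + d(B,C) - d(A,C) = 8.2462 + 8.2462 - 4 = 16.4924 - 4 = 12.4924 (to 4 decimal places). This is ≥ 0, so the triangle inequality holds for these points.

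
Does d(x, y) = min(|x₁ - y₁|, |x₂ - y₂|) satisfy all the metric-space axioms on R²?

No. d fails identity of indiscernibles: take x = (-2, 0) and y = (-2, 3). Then d(x,y) = min(|-2 - (-2)|, |0 - 3|) = min(0, 3) = 0, yet x ≠ y.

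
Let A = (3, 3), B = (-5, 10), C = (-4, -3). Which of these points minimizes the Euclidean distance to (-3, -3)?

Distances: d(A) ≈ 8.4853, d(B) ≈ 13.1529, d(C) = 1. Nearest: C = (-4, -3) with distance 1.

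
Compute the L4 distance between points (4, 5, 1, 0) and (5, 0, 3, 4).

(Σ|x_i - y_i|^4)^(1/4) = (|4 - 5|^4 + |5 - 0|^4 + |1 - 3|^4 + |0 - 4|^4)^(1/4)
= (1^4 + 5^4 + 2^4 + 4^4)^(1/4) = (1 + 625 + 16 + 256)^(1/4) = (898)^(1/4) ≈ 5.4742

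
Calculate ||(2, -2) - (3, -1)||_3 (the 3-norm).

(Σ|x_i - y_i|^3)^(1/3) = (|2 - 3|^3 + |-2 - (-1)|^3)^(1/3)
= (1^3 + 1^3)^(1/3) = (1 + 1)^(1/3) = (2)^(1/3) ≈ 1.2599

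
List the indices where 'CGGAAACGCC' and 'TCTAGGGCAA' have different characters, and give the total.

Differing positions: 1, 2, 3, 5, 6, 7, 8, 9, 10. Hamming distance = 9.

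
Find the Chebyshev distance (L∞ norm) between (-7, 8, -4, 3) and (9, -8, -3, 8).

max(|x_i - y_i|) = max(|-7 - 9|, |8 - (-8)|, |-4 - (-3)|, |3 - 8|) = max(16, 16, 1, 5) = 16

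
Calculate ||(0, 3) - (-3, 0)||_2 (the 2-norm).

(Σ|x_i - y_i|^2)^(1/2) = (|0 - (-3)|^2 + |3 - 0|^2)^(1/2)
= (3^2 + 3^2)^(1/2) = (9 + 9)^(1/2) = (18)^(1/2) ≈ 4.2426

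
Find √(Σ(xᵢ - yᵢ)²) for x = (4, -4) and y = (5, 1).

√(Σ(x_i - y_i)²) = √((4 - 5)² + (-4 - 1)²)
= √((-1)² + (-5)²) = √(1 + 25) = √26 ≈ 5.099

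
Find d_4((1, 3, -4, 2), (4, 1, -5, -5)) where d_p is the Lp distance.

(Σ|x_i - y_i|^4)^(1/4) = (|1 - 4|^4 + |3 - 1|^4 + |-4 - (-5)|^4 + |2 - (-5)|^4)^(1/4)
= (3^4 + 2^4 + 1^4 + 7^4)^(1/4) = (81 + 16 + 1 + 2401)^(1/4) = (2499)^(1/4) ≈ 7.0704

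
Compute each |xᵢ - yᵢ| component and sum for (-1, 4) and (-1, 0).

Σ|x_i - y_i| = |-1 - (-1)| + |4 - 0| = 0 + 4 = 4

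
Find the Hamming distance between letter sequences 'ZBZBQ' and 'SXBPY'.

Differing positions: 1, 2, 3, 4, 5. Hamming distance = 5.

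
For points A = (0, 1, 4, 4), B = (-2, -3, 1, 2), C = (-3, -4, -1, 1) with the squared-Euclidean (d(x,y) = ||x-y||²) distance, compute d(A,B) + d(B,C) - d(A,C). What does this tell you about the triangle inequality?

d(A,B) = 2² + 4² + 3² + 2² = 33, d(B,C) = 1² + 1² + 2² + 1² = 7, d(A,C) = 3² + 5² + 5² + 3² = 68.
d(A,B) + d(B,C) - d(A,C) = 33 + 7 - 68 = 40 - 68 = -28. This is < 0, so the triangle inequality FAILS for these points (squared-Euclidean is not a metric).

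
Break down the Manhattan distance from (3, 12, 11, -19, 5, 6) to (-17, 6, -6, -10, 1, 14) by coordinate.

Σ|x_i - y_i| = |3 - (-17)| + |12 - 6| + |11 - (-6)| + |-19 - (-10)| + |5 - 1| + |6 - 14| = 20 + 6 + 17 + 9 + 4 + 8 = 64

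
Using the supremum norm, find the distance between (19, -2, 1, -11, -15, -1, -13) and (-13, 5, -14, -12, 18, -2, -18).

max(|x_i - y_i|) = max(|19 - (-13)|, |-2 - 5|, |1 - (-14)|, |-11 - (-12)|, |-15 - 18|, |-1 - (-2)|, |-13 - (-18)|) = max(32, 7, 15, 1, 33, 1, 5) = 33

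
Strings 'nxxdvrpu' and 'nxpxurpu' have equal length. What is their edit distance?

Let D[i][j] be the edit distance between the first i characters of 'nxxdvrpu' and the first j characters of 'nxpxurpu', with D[i][0] = i, D[0][j] = j, and D[i][j] = D[i-1][j-1] if the characters match, else 1 + min(D[i-1][j], D[i][j-1], D[i-1][j-1]). Filling the table (rows: prefixes of 'nxxdvrpu', columns: prefixes of 'nxpxurpu'):
     ε  n  x  p  x  u  r  p  u
  ε  0  1  2  3  4  5  6  7  8
  n  1  0  1  2  3  4  5  6  7
  x  2  1  0  1  2  3  4  5  6
  x  3  2  1  1  1  2  3  4  5
  d  4  3  2  2  2  2  3  4  5
  v  5  4  3  3  3  3  3  4  5
  r  6  5  4  4  4  4  3  4  5
  p  7  6  5  4  5  5  4  3  4
  u  8  7  6  5  5  5  5  4  3
The bottom-right entry gives D[8][8] = 3, so no sequence of fewer than 3 edits works. Backtracking through the table gives one optimal edit sequence (3 edits):
  nxxdvrpu → nxpdvrpu (sub x→p @3)
  nxpdvrpu → nxpxvrpu (sub d→x @4)
  nxpxvrpu → nxpxurpu (sub v→u @5)
Edit distance = 3.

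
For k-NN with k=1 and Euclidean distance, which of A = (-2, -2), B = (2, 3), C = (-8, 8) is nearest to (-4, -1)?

Distances: d(A) ≈ 2.2361, d(B) ≈ 7.2111, d(C) ≈ 9.8489. Nearest: A = (-2, -2) with distance 2.2361.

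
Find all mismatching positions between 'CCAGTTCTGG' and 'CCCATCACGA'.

Differing positions: 3, 4, 6, 7, 8, 10. Hamming distance = 6.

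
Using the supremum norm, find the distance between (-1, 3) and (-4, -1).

max(|x_i - y_i|) = max(|-1 - (-4)|, |3 - (-1)|) = max(3, 4) = 4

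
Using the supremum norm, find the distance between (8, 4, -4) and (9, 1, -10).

max(|x_i - y_i|) = max(|8 - 9|, |4 - 1|, |-4 - (-10)|) = max(1, 3, 6) = 6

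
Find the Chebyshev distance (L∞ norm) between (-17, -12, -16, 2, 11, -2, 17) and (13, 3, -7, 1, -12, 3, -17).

max(|x_i - y_i|) = max(|-17 - 13|, |-12 - 3|, |-16 - (-7)|, |2 - 1|, |11 - (-12)|, |-2 - 3|, |17 - (-17)|) = max(30, 15, 9, 1, 23, 5, 34) = 34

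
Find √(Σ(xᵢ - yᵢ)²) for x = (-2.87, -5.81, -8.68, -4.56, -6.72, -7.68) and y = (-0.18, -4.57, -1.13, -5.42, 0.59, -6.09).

√(Σ(x_i - y_i)²) = √((-2.87 - (-0.18))² + (-5.81 - (-4.57))² + (-8.68 - (-1.13))² + (-4.56 - (-5.42))² + (-6.72 - 0.59)² + (-7.68 - (-6.09))²)
= √((-2.69)² + (-1.24)² + (-7.55)² + 0.86² + (-7.31)² + (-1.59)²) = √(7.2361 + 1.5376 + 57.0025 + 0.7396 + 53.4361 + 2.5281) = √122.48 ≈ 11.0671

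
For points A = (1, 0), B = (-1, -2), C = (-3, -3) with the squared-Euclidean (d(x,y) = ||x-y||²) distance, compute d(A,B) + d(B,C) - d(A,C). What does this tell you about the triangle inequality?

d(A,B) = 2² + 2² = 8, d(B,C) = 2² + 1² = 5, d(A,C) = 4² + 3² = 25.
d(A,B) + d(B,C) - d(A,C) = 8 + 5 - 25 = 13 - 25 = -12. This is < 0, so the triangle inequality FAILS for these points (squared-Euclidean is not a metric).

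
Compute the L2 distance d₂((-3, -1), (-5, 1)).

√(Σ(x_i - y_i)²) = √((-3 - (-5))² + (-1 - 1)²)
= √(2² + (-2)²) = √(4 + 4) = √8 ≈ 2.8284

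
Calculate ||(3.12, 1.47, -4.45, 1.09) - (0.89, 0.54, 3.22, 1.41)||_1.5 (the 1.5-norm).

(Σ|x_i - y_i|^1.5)^(1/1.5) = (|3.12 - 0.89|^1.5 + |1.47 - 0.54|^1.5 + |-4.45 - 3.22|^1.5 + |1.09 - 1.41|^1.5)^(1/1.5)
= (2.23^1.5 + 0.93^1.5 + 7.67^1.5 + 0.32^1.5)^(1/1.5) ≈ (3.3301 + 0.8969 + 21.2419 + 0.181)^(1/1.5) = (25.6499)^(1/1.5) ≈ 8.6974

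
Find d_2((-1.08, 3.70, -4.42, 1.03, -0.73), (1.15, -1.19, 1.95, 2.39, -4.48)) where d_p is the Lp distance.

(Σ|x_i - y_i|^2)^(1/2) = (|-1.08 - 1.15|^2 + |3.7 - (-1.19)|^2 + |-4.42 - 1.95|^2 + |1.03 - 2.39|^2 + |-0.73 - (-4.48)|^2)^(1/2)
= (2.23^2 + 4.89^2 + 6.37^2 + 1.36^2 + 3.75^2)^(1/2) = (4.9729 + 23.9121 + 40.5769 + 1.8496 + 14.0625)^(1/2) = (85.374)^(1/2) ≈ 9.2398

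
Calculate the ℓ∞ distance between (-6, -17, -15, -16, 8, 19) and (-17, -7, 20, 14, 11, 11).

max(|x_i - y_i|) = max(|-6 - (-17)|, |-17 - (-7)|, |-15 - 20|, |-16 - 14|, |8 - 11|, |19 - 11|) = max(11, 10, 35, 30, 3, 8) = 35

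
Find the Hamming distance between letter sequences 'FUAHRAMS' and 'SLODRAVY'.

Differing positions: 1, 2, 3, 4, 7, 8. Hamming distance = 6.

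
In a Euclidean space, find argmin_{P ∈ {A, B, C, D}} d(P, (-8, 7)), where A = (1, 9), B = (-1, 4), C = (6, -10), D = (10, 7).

Distances: d(A) ≈ 9.2195, d(B) ≈ 7.6158, d(C) ≈ 22.0227, d(D) = 18. Nearest: B = (-1, 4) with distance 7.6158.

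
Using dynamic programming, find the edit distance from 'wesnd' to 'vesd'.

Let D[i][j] be the edit distance between the first i characters of 'wesnd' and the first j characters of 'vesd', with D[i][0] = i, D[0][j] = j, and D[i][j] = D[i-1][j-1] if the characters match, else 1 + min(D[i-1][j], D[i][j-1], D[i-1][j-1]). Filling the table (rows: prefixes of 'wesnd', columns: prefixes of 'vesd'):
     ε  v  e  s  d
  ε  0  1  2  3  4
  w  1  1  2  3  4
  e  2  2  1  2  3
  s  3  3  2  1  2
  n  4  4  3  2  2
  d  5  5  4  3  2
The bottom-right entry gives D[5][4] = 2, so no sequence of fewer than 2 edits works. Backtracking through the table gives one optimal edit sequence (2 edits):
  wesnd → vesnd (sub w→v @1)
  vesnd → vesd (del n @4)
Edit distance = 2.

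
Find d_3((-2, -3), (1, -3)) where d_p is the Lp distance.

(Σ|x_i - y_i|^3)^(1/3) = (|-2 - 1|^3 + |-3 - (-3)|^3)^(1/3)
= (3^3 + 0^3)^(1/3) = (27 + 0)^(1/3) = (27)^(1/3) = 3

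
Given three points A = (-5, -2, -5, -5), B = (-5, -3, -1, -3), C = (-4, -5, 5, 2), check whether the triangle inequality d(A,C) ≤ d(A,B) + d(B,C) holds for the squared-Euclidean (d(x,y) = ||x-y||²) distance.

d(A,B) = 0² + 1² + 4² + 2² = 21, d(B,C) = 1² + 2² + 6² + 5² = 66, d(A,C) = 1² + 3² + 10² + 7² = 159.
d(A,C) = 159 > 21 + 66 = 87. Triangle inequality is VIOLATED. (Squared-Euclidean is not a metric — this is a counterexample.)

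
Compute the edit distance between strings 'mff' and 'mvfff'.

Let D[i][j] be the edit distance between the first i characters of 'mff' and the first j characters of 'mvfff', with D[i][0] = i, D[0][j] = j, and D[i][j] = D[i-1][j-1] if the characters match, else 1 + min(D[i-1][j], D[i][j-1], D[i-1][j-1]). Filling the table (rows: prefixes of 'mff', columns: prefixes of 'mvfff'):
     ε  m  v  f  f  f
  ε  0  1  2  3  4  5
  m  1  0  1  2  3  4
  f  2  1  1  1  2  3
  f  3  2  2  1  1  2
The bottom-right entry gives D[3][5] = 2, so no sequence of fewer than 2 edits works. Backtracking through the table gives one optimal edit sequence (2 edits):
  mff → mvff (ins v @2)
  mvff → mvfff (ins f @3)
Edit distance = 2.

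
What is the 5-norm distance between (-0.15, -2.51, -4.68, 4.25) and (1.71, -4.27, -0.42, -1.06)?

(Σ|x_i - y_i|^5)^(1/5) = (|-0.15 - 1.71|^5 + |-2.51 - (-4.27)|^5 + |-4.68 - (-0.42)|^5 + |4.25 - (-1.06)|^5)^(1/5)
= (1.86^5 + 1.76^5 + 4.26^5 + 5.31^5)^(1/5) ≈ (22.262 + 16.8874 + 1402.9687 + 4221.5565)^(1/5) = (5663.6746)^(1/5) ≈ 5.6314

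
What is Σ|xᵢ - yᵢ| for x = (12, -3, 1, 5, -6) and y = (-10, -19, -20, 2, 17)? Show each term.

Σ|x_i - y_i| = |12 - (-10)| + |-3 - (-19)| + |1 - (-20)| + |5 - 2| + |-6 - 17| = 22 + 16 + 21 + 3 + 23 = 85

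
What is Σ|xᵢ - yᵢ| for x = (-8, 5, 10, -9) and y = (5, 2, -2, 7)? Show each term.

Σ|x_i - y_i| = |-8 - 5| + |5 - 2| + |10 - (-2)| + |-9 - 7| = 13 + 3 + 12 + 16 = 44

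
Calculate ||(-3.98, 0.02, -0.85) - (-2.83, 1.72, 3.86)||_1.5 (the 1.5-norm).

(Σ|x_i - y_i|^1.5)^(1/1.5) = (|-3.98 - (-2.83)|^1.5 + |0.02 - 1.72|^1.5 + |-0.85 - 3.86|^1.5)^(1/1.5)
= (1.15^1.5 + 1.7^1.5 + 4.71^1.5)^(1/1.5) ≈ (1.2332 + 2.2165 + 10.2219)^(1/1.5) = (13.6716)^(1/1.5) ≈ 5.7176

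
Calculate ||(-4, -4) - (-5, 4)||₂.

√(Σ(x_i - y_i)²) = √((-4 - (-5))² + (-4 - 4)²)
= √(1² + (-8)²) = √(1 + 64) = √65 ≈ 8.0623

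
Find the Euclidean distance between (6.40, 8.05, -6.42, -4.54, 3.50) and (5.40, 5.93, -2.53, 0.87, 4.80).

√(Σ(x_i - y_i)²) = √((6.4 - 5.4)² + (8.05 - 5.93)² + (-6.42 - (-2.53))² + (-4.54 - 0.87)² + (3.5 - 4.8)²)
= √(1² + 2.12² + (-3.89)² + (-5.41)² + (-1.3)²) = √(1 + 4.4944 + 15.1321 + 29.2681 + 1.69) = √51.5846 ≈ 7.1822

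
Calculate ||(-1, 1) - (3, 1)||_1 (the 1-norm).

Σ|x_i - y_i| = |-1 - 3| + |1 - 1| = 4 + 0 = 4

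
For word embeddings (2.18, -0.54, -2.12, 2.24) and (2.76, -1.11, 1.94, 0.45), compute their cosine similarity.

With u = (2.18, -0.54, -2.12, 2.24), v = (2.76, -1.11, 1.94, 0.45):
u·v = 2.18·2.76 + (-0.54)·(-1.11) + (-2.12)·1.94 + 2.24·0.45 = 6.0168 + 0.5994 + (-4.1128) + 1.008 = 3.5114.
|u| = √(2.18² + (-0.54)² + (-2.12)² + 2.24²) = √(4.7524 + 0.2916 + 4.4944 + 5.0176) = √14.556, |v| = √(2.76² + (-1.11)² + 1.94² + 0.45²) = √(7.6176 + 1.2321 + 3.7636 + 0.2025) = √12.8158.
cos θ = (u·v)/(|u||v|) = 3.5114/(√14.556·√12.8158) ≈ 0.2571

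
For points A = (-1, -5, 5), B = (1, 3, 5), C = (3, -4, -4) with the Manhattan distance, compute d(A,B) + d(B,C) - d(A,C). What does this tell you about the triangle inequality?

d(A,B) = 2 + 8 + 0 = 10, d(B,C) = 2 + 7 + 9 = 18, d(A,C) = 4 + 1 + 9 = 14.
d(A,B) + d(B,C) - d(A,C) = 10 + 18 - 14 = 28 - 14 = 14. This is ≥ 0, so the triangle inequality holds for these points.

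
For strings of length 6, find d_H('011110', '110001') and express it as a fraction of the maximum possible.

Differing positions: 1, 3, 4, 5, 6. Hamming distance = 5. The maximum possible Hamming distance for length-6 strings is 6, so d_H/6 = 5/6 ≈ 0.8333.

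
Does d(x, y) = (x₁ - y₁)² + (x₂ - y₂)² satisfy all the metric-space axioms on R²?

No. The squared Euclidean distance fails the triangle inequality. Counterexample: x = (0, 0), y = (5, 4), z = (10, 8). d(x,z) = 10² + 8² = 164, but d(x,y) + d(y,z) = (5² + 4²) + (5² + 4²) = 41 + 41 = 82. Since 164 > 82, the triangle inequality is violated. (Note: √d, the ordinary Euclidean distance, IS a metric.)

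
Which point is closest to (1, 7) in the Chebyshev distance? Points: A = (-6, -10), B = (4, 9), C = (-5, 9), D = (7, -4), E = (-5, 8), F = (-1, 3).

Distances: d(A) = 17, d(B) = 3, d(C) = 6, d(D) = 11, d(E) = 6, d(F) = 4. Nearest: B = (4, 9) with distance 3.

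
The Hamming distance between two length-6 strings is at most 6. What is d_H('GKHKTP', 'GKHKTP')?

Differing positions: none. Hamming distance = 0. The maximum possible Hamming distance for length-6 strings is 6, so d_H/6 = 0/6 = 0.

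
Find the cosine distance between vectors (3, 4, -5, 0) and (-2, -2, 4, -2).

With u = (3, 4, -5, 0), v = (-2, -2, 4, -2):
u·v = 3·(-2) + 4·(-2) + (-5)·4 + 0·(-2) = (-6) + (-8) + (-20) + 0 = -34.
|u| = √(3² + 4² + (-5)² + 0²) = √50, |v| = √((-2)² + (-2)² + 4² + (-2)²) = √28, so |u||v| = √(50·28) = √1400.
cos θ = (u·v)/(|u||v|) = -34/√1400 ≈ -0.9087
Cosine distance = 1 - cos θ ≈ 1 - (-0.9087) = 1.9087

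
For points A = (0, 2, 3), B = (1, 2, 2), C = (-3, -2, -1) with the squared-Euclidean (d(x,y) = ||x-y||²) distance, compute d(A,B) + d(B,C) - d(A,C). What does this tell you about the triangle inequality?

d(A,B) = 1² + 0² + 1² = 2, d(B,C) = 4² + 4² + 3² = 41, d(A,C) = 3² + 4² + 4² = 41.
d(A,B) + d(B,C) - d(A,C) = 2 + 41 - 41 = 43 - 41 = 2. This is ≥ 0, so the triangle inequality holds for these points.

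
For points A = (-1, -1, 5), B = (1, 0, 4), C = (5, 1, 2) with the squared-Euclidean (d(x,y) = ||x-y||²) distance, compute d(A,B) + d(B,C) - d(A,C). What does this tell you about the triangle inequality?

d(A,B) = 2² + 1² + 1² = 6, d(B,C) = 4² + 1² + 2² = 21, d(A,C) = 6² + 2² + 3² = 49.
d(A,B) + d(B,C) - d(A,C) = 6 + 21 - 49 = 27 - 49 = -22. This is < 0, so the triangle inequality FAILS for these points (squared-Euclidean is not a metric).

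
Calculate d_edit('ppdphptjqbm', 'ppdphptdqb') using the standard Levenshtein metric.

Let D[i][j] be the edit distance between the first i characters of 'ppdphptjqbm' and the first j characters of 'ppdphptdqb', with D[i][0] = i, D[0][j] = j, and D[i][j] = D[i-1][j-1] if the characters match, else 1 + min(D[i-1][j], D[i][j-1], D[i-1][j-1]). Filling the table (rows: prefixes of 'ppdphptjqbm', columns: prefixes of 'ppdphptdqb'):
     ε  p  p  d  p  h  p  t  d  q  b
  ε  0  1  2  3  4  5  6  7  8  9 10
  p  1  0  1  2  3  4  5  6  7  8  9
  p  2  1  0  1  2  3  4  5  6  7  8
  d  3  2  1  0  1  2  3  4  5  6  7
  p  4  3  2  1  0  1  2  3  4  5  6
  h  5  4  3  2  1  0  1  2  3  4  5
  p  6  5  4  3  2  1  0  1  2  3  4
  t  7  6  5  4  3  2  1  0  1  2  3
  j  8  7  6  5  4  3  2  1  1  2  3
  q  9  8  7  6  5  4  3  2  2  1  2
  b 10  9  8  7  6  5  4  3  3  2  1
  m 11 10  9  8  7  6  5  4  4  3  2
The bottom-right entry gives D[11][10] = 2, so no sequence of fewer than 2 edits works. Backtracking through the table gives one optimal edit sequence (2 edits):
  ppdphptjqbm → ppdphptdqbm (sub j→d @8)
  ppdphptdqbm → ppdphptdqb (del m @11)
Edit distance = 2.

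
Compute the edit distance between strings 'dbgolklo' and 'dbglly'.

Let D[i][j] be the edit distance between the first i characters of 'dbgolklo' and the first j characters of 'dbglly', with D[i][0] = i, D[0][j] = j, and D[i][j] = D[i-1][j-1] if the characters match, else 1 + min(D[i-1][j], D[i][j-1], D[i-1][j-1]). Filling the table (rows: prefixes of 'dbgolklo', columns: prefixes of 'dbglly'):
     ε  d  b  g  l  l  y
  ε  0  1  2  3  4  5  6
  d  1  0  1  2  3  4  5
  b  2  1  0  1  2  3  4
  g  3  2  1  0  1  2  3
  o  4  3  2  1  1  2  3
  l  5  4  3  2  1  1  2
  k  6  5  4  3  2  2  2
  l  7  6  5  4  3  2  3
  o  8  7  6  5  4  3  3
The bottom-right entry gives D[8][6] = 3, so no sequence of fewer than 3 edits works. Backtracking through the table gives one optimal edit sequence (3 edits):
  dbgolklo → dbglklo (del o @4)
  dbglklo → dbgllo (del k @5)
  dbgllo → dbglly (sub o→y @6)
Edit distance = 3.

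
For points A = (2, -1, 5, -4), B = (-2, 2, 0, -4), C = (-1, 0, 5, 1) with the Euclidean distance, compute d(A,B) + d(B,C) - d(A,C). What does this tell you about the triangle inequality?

d(A,B) = √(4² + 3² + 5² + 0²) = √50 ≈ 7.0711, d(B,C) = √(1² + 2² + 5² + 5²) = √55 ≈ 7.4162, d(A,C) = √(3² + 1² + 0² + 5²) = √35 ≈ 5.9161.
d(A,B) + d(B,C) - d(A,C) = 7.0711 + 7.4162 - 5.9161 = 14.4873 - 5.9161 = 8.5712 (to 4 decimal places). This is ≥ 0, so the triangle inequality holds for these points.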